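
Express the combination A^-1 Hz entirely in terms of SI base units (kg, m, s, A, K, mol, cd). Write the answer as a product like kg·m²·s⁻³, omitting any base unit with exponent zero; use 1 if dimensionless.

Hz = 1/s = s⁻¹ (frequency is cycles per second).
Combining: A⁻¹·Hz = A⁻¹ · s⁻¹ = s⁻¹·A⁻¹.

s⁻¹·A⁻¹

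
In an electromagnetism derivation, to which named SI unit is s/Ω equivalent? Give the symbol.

Ω = V/A (resistance = voltage per current),
    = kg·m²·s⁻³·A⁻².
So Ω⁻¹ = kg⁻¹·m⁻²·s³·A².
Combining: s·Ω⁻¹ = s · (kg⁻¹·m⁻²·s³·A²) = kg⁻¹·m⁻²·s⁴·A².
kg⁻¹·m⁻²·s⁴·A² is the base-SI form of the farad.

F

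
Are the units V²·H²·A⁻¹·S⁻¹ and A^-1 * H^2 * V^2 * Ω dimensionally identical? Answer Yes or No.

Left side:
  V = W/A (potential = power per current),
      = kg·m²·s⁻³·A⁻¹.
  So V² = kg²·m⁴·s⁻⁶·A⁻².
  H = Wb/A (inductance = flux per current),
      = kg·m²·s⁻²·A⁻².
  So H² = kg²·m⁴·s⁻⁴·A⁻⁴.
  S = 1/Ω (conductance is reciprocal resistance),
      = kg⁻¹·m⁻²·s³·A².
  So S⁻¹ = kg·m²·s⁻³·A⁻².
  Combining: V²·H²·A⁻¹·S⁻¹ = (kg²·m⁴·s⁻⁶·A⁻²) · (kg²·m⁴·s⁻⁴·A⁻⁴) · A⁻¹ · (kg·m²·s⁻³·A⁻²) = kg⁵·m¹⁰·s⁻¹³·A⁻⁹.
Right side:
  H = Wb/A (inductance = flux per current),
      = kg·m²·s⁻²·A⁻².
  So H² = kg²·m⁴·s⁻⁴·A⁻⁴.
  V = W/A (potential = power per current),
      = kg·m²·s⁻³·A⁻¹.
  So V² = kg²·m⁴·s⁻⁶·A⁻².
  Ω = V/A (resistance = voltage per current),
      = kg·m²·s⁻³·A⁻².
  Combining: A⁻¹·H²·V²·Ω = A⁻¹ · (kg²·m⁴·s⁻⁴·A⁻⁴) · (kg²·m⁴·s⁻⁶·A⁻²) · (kg·m²·s⁻³·A⁻²) = kg⁵·m¹⁰·s⁻¹³·A⁻⁹.
Both reduce to kg⁵·m¹⁰·s⁻¹³·A⁻⁹.

Yes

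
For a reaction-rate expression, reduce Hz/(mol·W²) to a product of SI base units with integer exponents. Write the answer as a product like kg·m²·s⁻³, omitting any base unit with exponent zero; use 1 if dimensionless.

kg⁻²·m⁻⁴·s⁵·mol⁻¹

Hz = s⁻¹.
W = kg·m²·s⁻³.
So W⁻² = kg⁻²·m⁻⁴·s⁶.
Combining: mol⁻¹·Hz·W⁻² = mol⁻¹ · s⁻¹ · (kg⁻²·m⁻⁴·s⁶) = kg⁻²·m⁻⁴·s⁵·mol⁻¹.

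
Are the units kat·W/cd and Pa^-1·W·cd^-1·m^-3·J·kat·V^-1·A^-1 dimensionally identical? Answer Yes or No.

Left side:
  kat = s⁻¹·mol.
  W = kg·m²·s⁻³.
  Combining: kat·cd⁻¹·W = (s⁻¹·mol) · cd⁻¹ · (kg·m²·s⁻³) = kg·m²·s⁻⁴·mol·cd⁻¹.
Right side:
  Pa = N/m² (pressure = force per area),
      = kg·m⁻¹·s⁻².
  So Pa⁻¹ = kg⁻¹·m·s².
  W = J/s (power = energy per time),
      = kg·m²·s⁻³.
  J = N·m (work = force × distance),
      = kg·m²·s⁻².
  kat = mol/s = s⁻¹·mol (catalytic activity).
  V = W/A (potential = power per current),
      = kg·m²·s⁻³·A⁻¹.
  So V⁻¹ = kg⁻¹·m⁻²·s³·A.
  Combining: Pa⁻¹·W·cd⁻¹·m⁻³·J·kat·V⁻¹·A⁻¹ = (kg⁻¹·m·s²) · (kg·m²·s⁻³) · cd⁻¹ · m⁻³ · (kg·m²·s⁻²) · (s⁻¹·mol) · (kg⁻¹·m⁻²·s³·A) · A⁻¹ = s⁻¹·mol·cd⁻¹.
Left is kg·m²·s⁻⁴·mol·cd⁻¹; right is s⁻¹·mol·cd⁻¹ — different.

No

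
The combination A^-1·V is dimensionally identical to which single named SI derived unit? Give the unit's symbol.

V = W/A (potential = power per current),
    = kg·m²·s⁻³·A⁻¹.
Combining: A⁻¹·V = A⁻¹ · (kg·m²·s⁻³·A⁻¹) = kg·m²·s⁻³·A⁻².
kg·m²·s⁻³·A⁻² is the base-SI form of the ohm.

Ω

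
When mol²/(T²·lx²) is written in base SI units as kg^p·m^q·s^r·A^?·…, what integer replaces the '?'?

T = Wb/m² (flux density = flux per area),
    = kg·s⁻²·A⁻¹.
So T⁻² = kg⁻²·s⁴·A².
lx = lm/m² (illuminance = luminous flux per area),
    = m⁻²·cd.
So lx⁻² = m⁴·cd⁻².
Combining: T⁻²·mol²·lx⁻² = (kg⁻²·s⁴·A²) · mol² · (m⁴·cd⁻²) = kg⁻²·m⁴·s⁴·A²·mol²·cd⁻².
The exponent of A is 2.

2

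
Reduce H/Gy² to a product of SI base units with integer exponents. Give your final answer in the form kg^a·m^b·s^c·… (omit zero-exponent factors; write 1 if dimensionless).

H = kg·m²·s⁻²·A⁻².
Gy = m²·s⁻².
So Gy⁻² = m⁻⁴·s⁴.
Combining: H·Gy⁻² = (kg·m²·s⁻²·A⁻²) · (m⁻⁴·s⁴) = kg·m⁻²·s²·A⁻².

kg·m⁻²·s²·A⁻²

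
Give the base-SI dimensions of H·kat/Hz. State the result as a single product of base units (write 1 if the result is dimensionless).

kg·m²·s⁻²·A⁻²·mol

H = kg·m²·s⁻²·A⁻².
kat = s⁻¹·mol.
Hz = s⁻¹.
So Hz⁻¹ = s.
Combining: H·kat·Hz⁻¹ = (kg·m²·s⁻²·A⁻²) · (s⁻¹·mol) · s = kg·m²·s⁻²·A⁻²·mol.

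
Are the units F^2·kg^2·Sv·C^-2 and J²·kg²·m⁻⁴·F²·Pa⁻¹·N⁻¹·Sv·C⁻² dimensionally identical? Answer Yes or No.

Yes

Left side:
  F = kg⁻¹·m⁻²·s⁴·A².
  So F² = kg⁻²·m⁻⁴·s⁸·A⁴.
  Sv = m²·s⁻².
  C = s·A.
  So C⁻² = s⁻²·A⁻².
  Combining: F²·kg²·Sv·C⁻² = (kg⁻²·m⁻⁴·s⁸·A⁴) · kg² · (m²·s⁻²) · (s⁻²·A⁻²) = m⁻²·s⁴·A².
Right side:
  J = N·m (work = force × distance),
      = kg·m²·s⁻².
  So J² = kg²·m⁴·s⁻⁴.
  F = C/V (capacitance = charge per voltage),
      = A·s/(kg·m²·s⁻³·A⁻¹) (substituting C and V),
      = kg⁻¹·m⁻²·s⁴·A².
  So F² = kg⁻²·m⁻⁴·s⁸·A⁴.
  Pa = N/m² (pressure = force per area),
      = kg·m⁻¹·s⁻².
  So Pa⁻¹ = kg⁻¹·m·s².
  N = kg·m/s² = kg·m·s⁻² (force = mass × acceleration).
  So N⁻¹ = kg⁻¹·m⁻¹·s².
  Sv = J/kg (equivalent dose = energy per mass),
      = m²·s⁻².
  C = A·s = s·A (charge = current × time).
  So C⁻² = s⁻²·A⁻².
  Combining: J²·kg²·m⁻⁴·F²·Pa⁻¹·N⁻¹·Sv·C⁻² = (kg²·m⁴·s⁻⁴) · kg² · m⁻⁴ · (kg⁻²·m⁻⁴·s⁸·A⁴) · (kg⁻¹·m·s²) · (kg⁻¹·m⁻¹·s²) · (m²·s⁻²) · (s⁻²·A⁻²) = m⁻²·s⁴·A².
Both reduce to m⁻²·s⁴·A².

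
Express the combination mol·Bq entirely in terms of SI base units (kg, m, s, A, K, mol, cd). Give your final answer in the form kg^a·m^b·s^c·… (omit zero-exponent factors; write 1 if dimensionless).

Bq = 1/s = s⁻¹ (activity is decays per second).
Combining: mol·Bq = mol · s⁻¹ = s⁻¹·mol.

s⁻¹·mol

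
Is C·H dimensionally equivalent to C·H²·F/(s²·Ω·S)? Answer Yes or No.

Left side:
  C = s·A.
  H = kg·m²·s⁻²·A⁻².
  Combining: C·H = (s·A) · (kg·m²·s⁻²·A⁻²) = kg·m²·s⁻¹·A⁻¹.
Right side:
  C = s·A.
  H = kg·m²·s⁻²·A⁻².
  So H² = kg²·m⁴·s⁻⁴·A⁻⁴.
  F = kg⁻¹·m⁻²·s⁴·A².
  Ω = kg·m²·s⁻³·A⁻².
  So Ω⁻¹ = kg⁻¹·m⁻²·s³·A².
  S = kg⁻¹·m⁻²·s³·A².
  So S⁻¹ = kg·m²·s⁻³·A⁻².
  Combining: C·H²·s⁻²·F·Ω⁻¹·S⁻¹ = (s·A) · (kg²·m⁴·s⁻⁴·A⁻⁴) · s⁻² · (kg⁻¹·m⁻²·s⁴·A²) · (kg⁻¹·m⁻²·s³·A²) · (kg·m²·s⁻³·A⁻²) = kg·m²·s⁻¹·A⁻¹.
Both reduce to kg·m²·s⁻¹·A⁻¹.

Yes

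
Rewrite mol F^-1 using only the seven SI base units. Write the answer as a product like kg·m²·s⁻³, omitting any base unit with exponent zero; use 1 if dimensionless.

kg·m²·s⁻⁴·A⁻²·mol

F = kg⁻¹·m⁻²·s⁴·A².
So F⁻¹ = kg·m²·s⁻⁴·A⁻².
Combining: mol·F⁻¹ = mol · (kg·m²·s⁻⁴·A⁻²) = kg·m²·s⁻⁴·A⁻²·mol.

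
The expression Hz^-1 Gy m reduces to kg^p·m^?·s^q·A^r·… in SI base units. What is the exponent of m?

Hz = s⁻¹.
So Hz⁻¹ = s.
Gy = m²·s⁻².
Combining: Hz⁻¹·Gy·m = s · (m²·s⁻²) · m = m³·s⁻¹.
The exponent of m is 3.

3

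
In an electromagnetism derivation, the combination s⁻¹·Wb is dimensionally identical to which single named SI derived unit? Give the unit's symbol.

V

Wb = V·s (flux: a volt is a weber per second),
    = kg·m²·s⁻²·A⁻¹.
Combining: s⁻¹·Wb = s⁻¹ · (kg·m²·s⁻²·A⁻¹) = kg·m²·s⁻³·A⁻¹.
kg·m²·s⁻³·A⁻¹ is the base-SI form of the volt.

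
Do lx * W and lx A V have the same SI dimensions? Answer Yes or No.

Yes

Left side:
  lx = m⁻²·cd.
  W = kg·m²·s⁻³.
  Combining: lx·W = (m⁻²·cd) · (kg·m²·s⁻³) = kg·s⁻³·cd.
Right side:
  lx = lm/m² (illuminance = luminous flux per area),
      = m⁻²·cd.
  V = W/A (potential = power per current),
      = kg·m²·s⁻³·A⁻¹.
  Combining: lx·A·V = (m⁻²·cd) · A · (kg·m²·s⁻³·A⁻¹) = kg·s⁻³·cd.
Both reduce to kg·s⁻³·cd.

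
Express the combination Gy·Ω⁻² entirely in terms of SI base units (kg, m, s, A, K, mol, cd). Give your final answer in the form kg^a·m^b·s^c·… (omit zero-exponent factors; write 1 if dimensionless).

kg⁻²·m⁻²·s⁴·A⁴

Gy = J/kg (absorbed dose = energy per mass),
    = m²·s⁻².
Ω = V/A (resistance = voltage per current),
    = kg·m²·s⁻³·A⁻².
So Ω⁻² = kg⁻²·m⁻⁴·s⁶·A⁴.
Combining: Gy·Ω⁻² = (m²·s⁻²) · (kg⁻²·m⁻⁴·s⁶·A⁴) = kg⁻²·m⁻²·s⁴·A⁴.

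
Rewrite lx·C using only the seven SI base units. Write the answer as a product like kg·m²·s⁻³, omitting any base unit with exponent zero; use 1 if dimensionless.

m⁻²·s·A·cd

lx = m⁻²·cd.
C = s·A.
Combining: lx·C = (m⁻²·cd) · (s·A) = m⁻²·s·A·cd.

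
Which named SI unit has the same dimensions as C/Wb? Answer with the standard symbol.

S

Wb = V·s (flux: a volt is a weber per second),
    = kg·m²·s⁻²·A⁻¹.
So Wb⁻¹ = kg⁻¹·m⁻²·s²·A.
C = A·s = s·A (charge = current × time).
Combining: Wb⁻¹·C = (kg⁻¹·m⁻²·s²·A) · (s·A) = kg⁻¹·m⁻²·s³·A².
kg⁻¹·m⁻²·s³·A² is the base-SI form of the siemens.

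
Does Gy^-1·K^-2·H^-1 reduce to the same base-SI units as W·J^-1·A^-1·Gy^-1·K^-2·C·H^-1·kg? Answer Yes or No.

Left side:
  Gy = m²·s⁻².
  So Gy⁻¹ = m⁻²·s².
  H = kg·m²·s⁻²·A⁻².
  So H⁻¹ = kg⁻¹·m⁻²·s²·A².
  Combining: Gy⁻¹·K⁻²·H⁻¹ = (m⁻²·s²) · K⁻² · (kg⁻¹·m⁻²·s²·A²) = kg⁻¹·m⁻⁴·s⁴·A²·K⁻².
Right side:
  W = J/s (power = energy per time),
      = kg·m²·s⁻³.
  J = N·m (work = force × distance),
      = kg·m²·s⁻².
  So J⁻¹ = kg⁻¹·m⁻²·s².
  Gy = J/kg (absorbed dose = energy per mass),
      = m²·s⁻².
  So Gy⁻¹ = m⁻²·s².
  C = A·s = s·A (charge = current × time).
  H = Wb/A (inductance = flux per current),
      = kg·m²·s⁻²·A⁻².
  So H⁻¹ = kg⁻¹·m⁻²·s²·A².
  Combining: W·J⁻¹·A⁻¹·Gy⁻¹·K⁻²·C·H⁻¹·kg = (kg·m²·s⁻³) · (kg⁻¹·m⁻²·s²) · A⁻¹ · (m⁻²·s²) · K⁻² · (s·A) · (kg⁻¹·m⁻²·s²·A²) · kg = m⁻⁴·s⁴·A²·K⁻².
Left is kg⁻¹·m⁻⁴·s⁴·A²·K⁻²; right is m⁻⁴·s⁴·A²·K⁻² — different.

No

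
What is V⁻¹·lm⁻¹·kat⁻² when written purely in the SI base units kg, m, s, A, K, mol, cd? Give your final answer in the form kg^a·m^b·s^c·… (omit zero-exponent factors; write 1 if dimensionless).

kg⁻¹·m⁻²·s⁵·A·mol⁻²·cd⁻¹

V = W/A (potential = power per current),
    = kg·m²·s⁻³·A⁻¹.
So V⁻¹ = kg⁻¹·m⁻²·s³·A.
lm = cd·sr = cd (luminous flux; sr is dimensionless).
So lm⁻¹ = cd⁻¹.
kat = mol/s = s⁻¹·mol (catalytic activity).
So kat⁻² = s²·mol⁻².
Combining: V⁻¹·lm⁻¹·kat⁻² = (kg⁻¹·m⁻²·s³·A) · cd⁻¹ · (s²·mol⁻²) = kg⁻¹·m⁻²·s⁵·A·mol⁻²·cd⁻¹.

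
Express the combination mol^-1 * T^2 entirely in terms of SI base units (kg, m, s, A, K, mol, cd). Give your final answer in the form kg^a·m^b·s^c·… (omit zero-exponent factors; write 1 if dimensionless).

kg²·s⁻⁴·A⁻²·mol⁻¹

T = Wb/m² (flux density = flux per area),
    = kg·s⁻²·A⁻¹.
So T² = kg²·s⁻⁴·A⁻².
Combining: mol⁻¹·T² = mol⁻¹ · (kg²·s⁻⁴·A⁻²) = kg²·s⁻⁴·A⁻²·mol⁻¹.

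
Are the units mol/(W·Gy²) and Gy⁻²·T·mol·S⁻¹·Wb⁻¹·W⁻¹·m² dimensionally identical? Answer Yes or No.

No

Left side:
  W = J/s (power = energy per time),
      = kg·m²·s⁻³.
  So W⁻¹ = kg⁻¹·m⁻²·s³.
  Gy = J/kg (absorbed dose = energy per mass),
      = m²·s⁻².
  So Gy⁻² = m⁻⁴·s⁴.
  Combining: mol·W⁻¹·Gy⁻² = mol · (kg⁻¹·m⁻²·s³) · (m⁻⁴·s⁴) = kg⁻¹·m⁻⁶·s⁷·mol.
Right side:
  Gy = J/kg (absorbed dose = energy per mass),
      = m²·s⁻².
  So Gy⁻² = m⁻⁴·s⁴.
  T = Wb/m² (flux density = flux per area),
      = kg·s⁻²·A⁻¹.
  S = 1/Ω (conductance is reciprocal resistance),
      = kg⁻¹·m⁻²·s³·A².
  So S⁻¹ = kg·m²·s⁻³·A⁻².
  Wb = V·s (flux: a volt is a weber per second),
      = kg·m²·s⁻²·A⁻¹.
  So Wb⁻¹ = kg⁻¹·m⁻²·s²·A.
  W = J/s (power = energy per time),
      = kg·m²·s⁻³.
  So W⁻¹ = kg⁻¹·m⁻²·s³.
  Combining: Gy⁻²·T·mol·S⁻¹·Wb⁻¹·W⁻¹·m² = (m⁻⁴·s⁴) · (kg·s⁻²·A⁻¹) · mol · (kg·m²·s⁻³·A⁻²) · (kg⁻¹·m⁻²·s²·A) · (kg⁻¹·m⁻²·s³) · m² = m⁻⁴·s⁴·A⁻²·mol.
Left is kg⁻¹·m⁻⁶·s⁷·mol; right is m⁻⁴·s⁴·A⁻²·mol — different.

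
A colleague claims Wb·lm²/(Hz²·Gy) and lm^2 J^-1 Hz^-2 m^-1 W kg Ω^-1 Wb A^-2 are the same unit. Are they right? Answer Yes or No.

Left side:
  Hz = s⁻¹.
  So Hz⁻² = s².
  Wb = kg·m²·s⁻²·A⁻¹.
  Gy = m²·s⁻².
  So Gy⁻¹ = m⁻²·s².
  lm = cd.
  So lm² = cd².
  Combining: Hz⁻²·Wb·Gy⁻¹·lm² = s² · (kg·m²·s⁻²·A⁻¹) · (m⁻²·s²) · cd² = kg·s²·A⁻¹·cd².
Right side:
  lm = cd·sr = cd (luminous flux; sr is dimensionless).
  So lm² = cd².
  J = N·m (work = force × distance),
      = kg·m²·s⁻².
  So J⁻¹ = kg⁻¹·m⁻²·s².
  Hz = 1/s = s⁻¹ (frequency is cycles per second).
  So Hz⁻² = s².
  W = J/s (power = energy per time),
      = kg·m²·s⁻³.
  Ω = V/A (resistance = voltage per current),
      = kg·m²·s⁻³·A⁻².
  So Ω⁻¹ = kg⁻¹·m⁻²·s³·A².
  Wb = V·s (flux: a volt is a weber per second),
      = kg·m²·s⁻²·A⁻¹.
  Combining: lm²·J⁻¹·Hz⁻²·m⁻¹·W·kg·Ω⁻¹·Wb·A⁻² = cd² · (kg⁻¹·m⁻²·s²) · s² · m⁻¹ · (kg·m²·s⁻³) · kg · (kg⁻¹·m⁻²·s³·A²) · (kg·m²·s⁻²·A⁻¹) · A⁻² = kg·m⁻¹·s²·A⁻¹·cd².
Left is kg·s²·A⁻¹·cd²; right is kg·m⁻¹·s²·A⁻¹·cd² — different.

No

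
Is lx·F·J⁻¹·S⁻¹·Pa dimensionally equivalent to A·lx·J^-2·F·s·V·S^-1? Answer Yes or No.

Left side:
  lx = m⁻²·cd.
  F = kg⁻¹·m⁻²·s⁴·A².
  J = kg·m²·s⁻².
  So J⁻¹ = kg⁻¹·m⁻²·s².
  S = kg⁻¹·m⁻²·s³·A².
  So S⁻¹ = kg·m²·s⁻³·A⁻².
  Pa = kg·m⁻¹·s⁻².
  Combining: lx·F·J⁻¹·S⁻¹·Pa = (m⁻²·cd) · (kg⁻¹·m⁻²·s⁴·A²) · (kg⁻¹·m⁻²·s²) · (kg·m²·s⁻³·A⁻²) · (kg·m⁻¹·s⁻²) = m⁻⁵·s·cd.
Right side:
  lx = lm/m² (illuminance = luminous flux per area),
      = m⁻²·cd.
  J = N·m (work = force × distance),
      = kg·m²·s⁻².
  So J⁻² = kg⁻²·m⁻⁴·s⁴.
  F = C/V (capacitance = charge per voltage),
      = A·s/(kg·m²·s⁻³·A⁻¹) (substituting C and V),
      = kg⁻¹·m⁻²·s⁴·A².
  V = W/A (potential = power per current),
      = kg·m²·s⁻³·A⁻¹.
  S = 1/Ω (conductance is reciprocal resistance),
      = kg⁻¹·m⁻²·s³·A².
  So S⁻¹ = kg·m²·s⁻³·A⁻².
  Combining: A·lx·J⁻²·F·s·V·S⁻¹ = A · (m⁻²·cd) · (kg⁻²·m⁻⁴·s⁴) · (kg⁻¹·m⁻²·s⁴·A²) · s · (kg·m²·s⁻³·A⁻¹) · (kg·m²·s⁻³·A⁻²) = kg⁻¹·m⁻⁴·s³·cd.
Left is m⁻⁵·s·cd; right is kg⁻¹·m⁻⁴·s³·cd — different.

No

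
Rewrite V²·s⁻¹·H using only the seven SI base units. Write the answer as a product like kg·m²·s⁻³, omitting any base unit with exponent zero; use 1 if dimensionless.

kg³·m⁶·s⁻⁹·A⁻⁴

V = W/A (potential = power per current),
    = kg·m²·s⁻³·A⁻¹.
So V² = kg²·m⁴·s⁻⁶·A⁻².
H = Wb/A (inductance = flux per current),
    = kg·m²·s⁻²·A⁻².
Combining: V²·s⁻¹·H = (kg²·m⁴·s⁻⁶·A⁻²) · s⁻¹ · (kg·m²·s⁻²·A⁻²) = kg³·m⁶·s⁻⁹·A⁻⁴.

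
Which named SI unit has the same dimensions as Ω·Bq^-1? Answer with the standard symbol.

H

Ω = kg·m²·s⁻³·A⁻².
Bq = s⁻¹.
So Bq⁻¹ = s.
Combining: Ω·Bq⁻¹ = (kg·m²·s⁻³·A⁻²) · s = kg·m²·s⁻²·A⁻².
kg·m²·s⁻²·A⁻² is the base-SI form of the henry.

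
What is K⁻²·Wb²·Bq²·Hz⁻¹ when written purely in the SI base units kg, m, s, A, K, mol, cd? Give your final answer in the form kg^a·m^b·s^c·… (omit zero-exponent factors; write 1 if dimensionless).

kg²·m⁴·s⁻⁵·A⁻²·K⁻²

Wb = kg·m²·s⁻²·A⁻¹.
So Wb² = kg²·m⁴·s⁻⁴·A⁻².
Bq = s⁻¹.
So Bq² = s⁻².
Hz = s⁻¹.
So Hz⁻¹ = s.
Combining: K⁻²·Wb²·Bq²·Hz⁻¹ = K⁻² · (kg²·m⁴·s⁻⁴·A⁻²) · s⁻² · s = kg²·m⁴·s⁻⁵·A⁻²·K⁻².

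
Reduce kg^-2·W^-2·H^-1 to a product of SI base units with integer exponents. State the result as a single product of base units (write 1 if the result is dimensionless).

kg⁻⁵·m⁻⁶·s⁸·A²

W = J/s (power = energy per time),
    = kg·m²·s⁻³.
So W⁻² = kg⁻²·m⁻⁴·s⁶.
H = Wb/A (inductance = flux per current),
    = kg·m²·s⁻²·A⁻².
So H⁻¹ = kg⁻¹·m⁻²·s²·A².
Combining: kg⁻²·W⁻²·H⁻¹ = kg⁻² · (kg⁻²·m⁻⁴·s⁶) · (kg⁻¹·m⁻²·s²·A²) = kg⁻⁵·m⁻⁶·s⁸·A².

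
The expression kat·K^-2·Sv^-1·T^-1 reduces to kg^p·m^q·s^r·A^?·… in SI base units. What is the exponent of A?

1

kat = mol/s = s⁻¹·mol (catalytic activity).
Sv = J/kg (equivalent dose = energy per mass),
    = m²·s⁻².
So Sv⁻¹ = m⁻²·s².
T = Wb/m² (flux density = flux per area),
    = kg·s⁻²·A⁻¹.
So T⁻¹ = kg⁻¹·s²·A.
Combining: kat·K⁻²·Sv⁻¹·T⁻¹ = (s⁻¹·mol) · K⁻² · (m⁻²·s²) · (kg⁻¹·s²·A) = kg⁻¹·m⁻²·s³·A·K⁻²·mol.
The exponent of A is 1.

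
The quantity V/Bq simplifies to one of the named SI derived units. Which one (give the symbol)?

Wb

V = W/A (potential = power per current),
    = kg·m²·s⁻³·A⁻¹.
Bq = 1/s = s⁻¹ (activity is decays per second).
So Bq⁻¹ = s.
Combining: V·Bq⁻¹ = (kg·m²·s⁻³·A⁻¹) · s = kg·m²·s⁻²·A⁻¹.
kg·m²·s⁻²·A⁻¹ is the base-SI form of the weber.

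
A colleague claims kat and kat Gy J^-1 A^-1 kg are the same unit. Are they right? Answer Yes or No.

Left side:
  kat = mol/s = s⁻¹·mol (catalytic activity).
Right side:
  kat = mol/s = s⁻¹·mol (catalytic activity).
  Gy = J/kg (absorbed dose = energy per mass),
      = m²·s⁻².
  J = N·m (work = force × distance),
      = kg·m²·s⁻².
  So J⁻¹ = kg⁻¹·m⁻²·s².
  Combining: kat·Gy·J⁻¹·A⁻¹·kg = (s⁻¹·mol) · (m²·s⁻²) · (kg⁻¹·m⁻²·s²) · A⁻¹ · kg = s⁻¹·A⁻¹·mol.
Left is s⁻¹·mol; right is s⁻¹·A⁻¹·mol — different.

No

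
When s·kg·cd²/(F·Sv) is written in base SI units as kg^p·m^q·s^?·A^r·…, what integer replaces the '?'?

F = C/V (capacitance = charge per voltage),
    = A·s/(kg·m²·s⁻³·A⁻¹) (substituting C and V),
    = kg⁻¹·m⁻²·s⁴·A².
So F⁻¹ = kg·m²·s⁻⁴·A⁻².
Sv = J/kg (equivalent dose = energy per mass),
    = m²·s⁻².
So Sv⁻¹ = m⁻²·s².
Combining: s·kg·cd²·F⁻¹·Sv⁻¹ = s · kg · cd² · (kg·m²·s⁻⁴·A⁻²) · (m⁻²·s²) = kg²·s⁻¹·A⁻²·cd².
The exponent of s is -1.

-1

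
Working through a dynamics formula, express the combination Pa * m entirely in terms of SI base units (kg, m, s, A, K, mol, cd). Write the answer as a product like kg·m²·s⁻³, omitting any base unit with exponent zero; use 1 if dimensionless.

Pa = N/m² (pressure = force per area),
    = kg·m⁻¹·s⁻².
Combining: Pa·m = (kg·m⁻¹·s⁻²) · m = kg·s⁻².

kg·s⁻²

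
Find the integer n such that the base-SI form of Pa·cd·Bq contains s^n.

-3

Pa = N/m² (pressure = force per area),
    = kg·m⁻¹·s⁻².
Bq = 1/s = s⁻¹ (activity is decays per second).
Combining: Pa·cd·Bq = (kg·m⁻¹·s⁻²) · cd · s⁻¹ = kg·m⁻¹·s⁻³·cd.
The exponent of s is -3.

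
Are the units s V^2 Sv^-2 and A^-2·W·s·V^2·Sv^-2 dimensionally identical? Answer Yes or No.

No

Left side:
  V = kg·m²·s⁻³·A⁻¹.
  So V² = kg²·m⁴·s⁻⁶·A⁻².
  Sv = m²·s⁻².
  So Sv⁻² = m⁻⁴·s⁴.
  Combining: s·V²·Sv⁻² = s · (kg²·m⁴·s⁻⁶·A⁻²) · (m⁻⁴·s⁴) = kg²·s⁻¹·A⁻².
Right side:
  W = kg·m²·s⁻³.
  V = kg·m²·s⁻³·A⁻¹.
  So V² = kg²·m⁴·s⁻⁶·A⁻².
  Sv = m²·s⁻².
  So Sv⁻² = m⁻⁴·s⁴.
  Combining: A⁻²·W·s·V²·Sv⁻² = A⁻² · (kg·m²·s⁻³) · s · (kg²·m⁴·s⁻⁶·A⁻²) · (m⁻⁴·s⁴) = kg³·m²·s⁻⁴·A⁻⁴.
Left is kg²·s⁻¹·A⁻²; right is kg³·m²·s⁻⁴·A⁻⁴ — different.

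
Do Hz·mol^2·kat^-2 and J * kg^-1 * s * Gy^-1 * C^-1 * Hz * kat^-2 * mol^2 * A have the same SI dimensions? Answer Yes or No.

Left side:
  Hz = 1/s = s⁻¹ (frequency is cycles per second).
  kat = mol/s = s⁻¹·mol (catalytic activity).
  So kat⁻² = s²·mol⁻².
  Combining: Hz·mol²·kat⁻² = s⁻¹ · mol² · (s²·mol⁻²) = s.
Right side:
  J = N·m (work = force × distance),
      = kg·m²·s⁻².
  Gy = J/kg (absorbed dose = energy per mass),
      = m²·s⁻².
  So Gy⁻¹ = m⁻²·s².
  C = A·s = s·A (charge = current × time).
  So C⁻¹ = s⁻¹·A⁻¹.
  Hz = 1/s = s⁻¹ (frequency is cycles per second).
  kat = mol/s = s⁻¹·mol (catalytic activity).
  So kat⁻² = s²·mol⁻².
  Combining: J·kg⁻¹·s·Gy⁻¹·C⁻¹·Hz·kat⁻²·mol²·A = (kg·m²·s⁻²) · kg⁻¹ · s · (m⁻²·s²) · (s⁻¹·A⁻¹) · s⁻¹ · (s²·mol⁻²) · mol² · A = s.
Both reduce to s.

Yes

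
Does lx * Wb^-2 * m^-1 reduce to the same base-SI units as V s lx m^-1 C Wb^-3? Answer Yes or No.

No

Left side:
  lx = lm/m² (illuminance = luminous flux per area),
      = m⁻²·cd.
  Wb = V·s (flux: a volt is a weber per second),
      = kg·m²·s⁻²·A⁻¹.
  So Wb⁻² = kg⁻²·m⁻⁴·s⁴·A².
  Combining: lx·Wb⁻²·m⁻¹ = (m⁻²·cd) · (kg⁻²·m⁻⁴·s⁴·A²) · m⁻¹ = kg⁻²·m⁻⁷·s⁴·A²·cd.
Right side:
  V = W/A (potential = power per current),
      = kg·m²·s⁻³·A⁻¹.
  lx = lm/m² (illuminance = luminous flux per area),
      = m⁻²·cd.
  C = A·s = s·A (charge = current × time).
  Wb = V·s (flux: a volt is a weber per second),
      = kg·m²·s⁻²·A⁻¹.
  So Wb⁻³ = kg⁻³·m⁻⁶·s⁶·A³.
  Combining: V·s·lx·m⁻¹·C·Wb⁻³ = (kg·m²·s⁻³·A⁻¹) · s · (m⁻²·cd) · m⁻¹ · (s·A) · (kg⁻³·m⁻⁶·s⁶·A³) = kg⁻²·m⁻⁷·s⁵·A³·cd.
Left is kg⁻²·m⁻⁷·s⁴·A²·cd; right is kg⁻²·m⁻⁷·s⁵·A³·cd — different.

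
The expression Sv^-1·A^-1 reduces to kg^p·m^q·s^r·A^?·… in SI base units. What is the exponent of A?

-1

Sv = m²·s⁻².
So Sv⁻¹ = m⁻²·s².
Combining: Sv⁻¹·A⁻¹ = (m⁻²·s²) · A⁻¹ = m⁻²·s²·A⁻¹.
The exponent of A is -1.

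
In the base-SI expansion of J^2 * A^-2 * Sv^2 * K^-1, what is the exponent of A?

J = N·m (work = force × distance),
    = kg·m²·s⁻².
So J² = kg²·m⁴·s⁻⁴.
Sv = J/kg (equivalent dose = energy per mass),
    = m²·s⁻².
So Sv² = m⁴·s⁻⁴.
Combining: J²·A⁻²·Sv²·K⁻¹ = (kg²·m⁴·s⁻⁴) · A⁻² · (m⁴·s⁻⁴) · K⁻¹ = kg²·m⁸·s⁻⁸·A⁻²·K⁻¹.
The exponent of A is -2.

-2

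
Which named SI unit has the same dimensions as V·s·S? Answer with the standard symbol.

V = W/A (potential = power per current),
    = kg·m²·s⁻³·A⁻¹.
S = 1/Ω (conductance is reciprocal resistance),
    = kg⁻¹·m⁻²·s³·A².
Combining: V·s·S = (kg·m²·s⁻³·A⁻¹) · s · (kg⁻¹·m⁻²·s³·A²) = s·A.
s·A is the base-SI form of the coulomb.

C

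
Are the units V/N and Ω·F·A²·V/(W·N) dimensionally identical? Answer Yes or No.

No

Left side:
  N = kg·m/s² = kg·m·s⁻² (force = mass × acceleration).
  So N⁻¹ = kg⁻¹·m⁻¹·s².
  V = W/A (potential = power per current),
      = kg·m²·s⁻³·A⁻¹.
  Combining: N⁻¹·V = (kg⁻¹·m⁻¹·s²) · (kg·m²·s⁻³·A⁻¹) = m·s⁻¹·A⁻¹.
Right side:
  Ω = V/A (resistance = voltage per current),
      = kg·m²·s⁻³·A⁻².
  W = J/s (power = energy per time),
      = kg·m²·s⁻³.
  So W⁻¹ = kg⁻¹·m⁻²·s³.
  F = C/V (capacitance = charge per voltage),
      = A·s/(kg·m²·s⁻³·A⁻¹) (substituting C and V),
      = kg⁻¹·m⁻²·s⁴·A².
  N = kg·m/s² = kg·m·s⁻² (force = mass × acceleration).
  So N⁻¹ = kg⁻¹·m⁻¹·s².
  V = W/A (potential = power per current),
      = kg·m²·s⁻³·A⁻¹.
  Combining: Ω·W⁻¹·F·N⁻¹·A²·V = (kg·m²·s⁻³·A⁻²) · (kg⁻¹·m⁻²·s³) · (kg⁻¹·m⁻²·s⁴·A²) · (kg⁻¹·m⁻¹·s²) · A² · (kg·m²·s⁻³·A⁻¹) = kg⁻¹·m⁻¹·s³·A.
Left is m·s⁻¹·A⁻¹; right is kg⁻¹·m⁻¹·s³·A — different.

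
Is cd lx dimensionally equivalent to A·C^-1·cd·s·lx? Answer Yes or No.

Left side:
  lx = m⁻²·cd.
  Combining: cd·lx = cd · (m⁻²·cd) = m⁻²·cd².
Right side:
  C = s·A.
  So C⁻¹ = s⁻¹·A⁻¹.
  lx = m⁻²·cd.
  Combining: A·C⁻¹·cd·s·lx = A · (s⁻¹·A⁻¹) · cd · s · (m⁻²·cd) = m⁻²·cd².
Both reduce to m⁻²·cd².

Yes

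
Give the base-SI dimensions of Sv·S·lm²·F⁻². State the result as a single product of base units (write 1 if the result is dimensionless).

Sv = J/kg (equivalent dose = energy per mass),
    = m²·s⁻².
S = 1/Ω (conductance is reciprocal resistance),
    = kg⁻¹·m⁻²·s³·A².
lm = cd·sr = cd (luminous flux; sr is dimensionless).
So lm² = cd².
F = C/V (capacitance = charge per voltage),
    = A·s/(kg·m²·s⁻³·A⁻¹) (substituting C and V),
    = kg⁻¹·m⁻²·s⁴·A².
So F⁻² = kg²·m⁴·s⁻⁸·A⁻⁴.
Combining: Sv·S·lm²·F⁻² = (m²·s⁻²) · (kg⁻¹·m⁻²·s³·A²) · cd² · (kg²·m⁴·s⁻⁸·A⁻⁴) = kg·m⁴·s⁻⁷·A⁻²·cd².

kg·m⁴·s⁻⁷·A⁻²·cd²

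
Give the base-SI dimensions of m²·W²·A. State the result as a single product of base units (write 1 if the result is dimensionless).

kg²·m⁶·s⁻⁶·A

W = J/s (power = energy per time),
    = kg·m²·s⁻³.
So W² = kg²·m⁴·s⁻⁶.
Combining: m²·W²·A = m² · (kg²·m⁴·s⁻⁶) · A = kg²·m⁶·s⁻⁶·A.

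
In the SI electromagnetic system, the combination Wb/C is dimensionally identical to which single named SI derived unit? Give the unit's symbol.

Ω

Wb = kg·m²·s⁻²·A⁻¹.
C = s·A.
So C⁻¹ = s⁻¹·A⁻¹.
Combining: Wb·C⁻¹ = (kg·m²·s⁻²·A⁻¹) · (s⁻¹·A⁻¹) = kg·m²·s⁻³·A⁻².
kg·m²·s⁻³·A⁻² is the base-SI form of the ohm.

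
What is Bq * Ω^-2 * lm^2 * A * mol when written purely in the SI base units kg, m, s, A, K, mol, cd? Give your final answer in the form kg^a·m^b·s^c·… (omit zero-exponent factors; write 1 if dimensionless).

kg⁻²·m⁻⁴·s⁵·A⁵·mol·cd²

Bq = 1/s = s⁻¹ (activity is decays per second).
Ω = V/A (resistance = voltage per current),
    = kg·m²·s⁻³·A⁻².
So Ω⁻² = kg⁻²·m⁻⁴·s⁶·A⁴.
lm = cd·sr = cd (luminous flux; sr is dimensionless).
So lm² = cd².
Combining: Bq·Ω⁻²·lm²·A·mol = s⁻¹ · (kg⁻²·m⁻⁴·s⁶·A⁴) · cd² · A · mol = kg⁻²·m⁻⁴·s⁵·A⁵·mol·cd².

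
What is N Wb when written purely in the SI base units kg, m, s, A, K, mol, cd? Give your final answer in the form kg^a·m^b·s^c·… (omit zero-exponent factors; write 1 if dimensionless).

N = kg·m/s² = kg·m·s⁻² (force = mass × acceleration).
Wb = V·s (flux: a volt is a weber per second),
    = kg·m²·s⁻²·A⁻¹.
Combining: N·Wb = (kg·m·s⁻²) · (kg·m²·s⁻²·A⁻¹) = kg²·m³·s⁻⁴·A⁻¹.

kg²·m³·s⁻⁴·A⁻¹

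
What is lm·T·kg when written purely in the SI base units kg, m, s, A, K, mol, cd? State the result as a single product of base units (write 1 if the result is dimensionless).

lm = cd.
T = kg·s⁻²·A⁻¹.
Combining: lm·T·kg = cd · (kg·s⁻²·A⁻¹) · kg = kg²·s⁻²·A⁻¹·cd.

kg²·s⁻²·A⁻¹·cd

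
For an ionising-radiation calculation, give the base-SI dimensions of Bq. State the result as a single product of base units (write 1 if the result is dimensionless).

s⁻¹

Bq = 1/s = s⁻¹ (activity is decays per second).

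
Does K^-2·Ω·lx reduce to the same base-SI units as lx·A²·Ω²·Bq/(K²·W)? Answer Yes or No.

No

Left side:
  Ω = V/A (resistance = voltage per current),
      = kg·m²·s⁻³·A⁻².
  lx = lm/m² (illuminance = luminous flux per area),
      = m⁻²·cd.
  Combining: K⁻²·Ω·lx = K⁻² · (kg·m²·s⁻³·A⁻²) · (m⁻²·cd) = kg·s⁻³·A⁻²·K⁻²·cd.
Right side:
  lx = lm/m² (illuminance = luminous flux per area),
      = m⁻²·cd.
  Ω = V/A (resistance = voltage per current),
      = kg·m²·s⁻³·A⁻².
  So Ω² = kg²·m⁴·s⁻⁶·A⁻⁴.
  W = J/s (power = energy per time),
      = kg·m²·s⁻³.
  So W⁻¹ = kg⁻¹·m⁻²·s³.
  Bq = 1/s = s⁻¹ (activity is decays per second).
  Combining: lx·A²·Ω²·K⁻²·W⁻¹·Bq = (m⁻²·cd) · A² · (kg²·m⁴·s⁻⁶·A⁻⁴) · K⁻² · (kg⁻¹·m⁻²·s³) · s⁻¹ = kg·s⁻⁴·A⁻²·K⁻²·cd.
Left is kg·s⁻³·A⁻²·K⁻²·cd; right is kg·s⁻⁴·A⁻²·K⁻²·cd — different.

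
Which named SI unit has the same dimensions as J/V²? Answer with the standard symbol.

F

J = N·m (work = force × distance),
    = kg·m²·s⁻².
V = W/A (potential = power per current),
    = kg·m²·s⁻³·A⁻¹.
So V⁻² = kg⁻²·m⁻⁴·s⁶·A².
Combining: J·V⁻² = (kg·m²·s⁻²) · (kg⁻²·m⁻⁴·s⁶·A²) = kg⁻¹·m⁻²·s⁴·A².
kg⁻¹·m⁻²·s⁴·A² is the base-SI form of the farad.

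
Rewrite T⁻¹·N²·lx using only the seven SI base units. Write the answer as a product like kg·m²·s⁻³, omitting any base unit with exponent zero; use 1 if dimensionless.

kg·s⁻²·A·cd

T = kg·s⁻²·A⁻¹.
So T⁻¹ = kg⁻¹·s²·A.
N = kg·m·s⁻².
So N² = kg²·m²·s⁻⁴.
lx = m⁻²·cd.
Combining: T⁻¹·N²·lx = (kg⁻¹·s²·A) · (kg²·m²·s⁻⁴) · (m⁻²·cd) = kg·s⁻²·A·cd.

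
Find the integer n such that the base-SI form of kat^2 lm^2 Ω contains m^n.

kat = s⁻¹·mol.
So kat² = s⁻²·mol².
lm = cd.
So lm² = cd².
Ω = kg·m²·s⁻³·A⁻².
Combining: kat²·lm²·Ω = (s⁻²·mol²) · cd² · (kg·m²·s⁻³·A⁻²) = kg·m²·s⁻⁵·A⁻²·mol²·cd².
The exponent of m is 2.

2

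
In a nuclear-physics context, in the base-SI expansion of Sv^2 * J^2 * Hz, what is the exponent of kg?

2

Sv = m²·s⁻².
So Sv² = m⁴·s⁻⁴.
J = kg·m²·s⁻².
So J² = kg²·m⁴·s⁻⁴.
Hz = s⁻¹.
Combining: Sv²·J²·Hz = (m⁴·s⁻⁴) · (kg²·m⁴·s⁻⁴) · s⁻¹ = kg²·m⁸·s⁻⁹.
The exponent of kg is 2.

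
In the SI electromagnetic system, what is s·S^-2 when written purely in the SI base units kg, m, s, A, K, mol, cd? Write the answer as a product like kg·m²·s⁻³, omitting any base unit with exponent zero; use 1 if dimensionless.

S = kg⁻¹·m⁻²·s³·A².
So S⁻² = kg²·m⁴·s⁻⁶·A⁻⁴.
Combining: s·S⁻² = s · (kg²·m⁴·s⁻⁶·A⁻⁴) = kg²·m⁴·s⁻⁵·A⁻⁴.

kg²·m⁴·s⁻⁵·A⁻⁴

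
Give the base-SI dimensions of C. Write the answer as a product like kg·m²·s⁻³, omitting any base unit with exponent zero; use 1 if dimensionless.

s·A

C = A·s = s·A (charge = current × time).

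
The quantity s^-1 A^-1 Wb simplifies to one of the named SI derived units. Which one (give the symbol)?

Wb = V·s (flux: a volt is a weber per second),
    = kg·m²·s⁻²·A⁻¹.
Combining: s⁻¹·A⁻¹·Wb = s⁻¹ · A⁻¹ · (kg·m²·s⁻²·A⁻¹) = kg·m²·s⁻³·A⁻².
kg·m²·s⁻³·A⁻² is the base-SI form of the ohm.

Ω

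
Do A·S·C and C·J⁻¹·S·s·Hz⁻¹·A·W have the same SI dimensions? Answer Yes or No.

No

Left side:
  S = 1/Ω (conductance is reciprocal resistance),
      = kg⁻¹·m⁻²·s³·A².
  C = A·s = s·A (charge = current × time).
  Combining: A·S·C = A · (kg⁻¹·m⁻²·s³·A²) · (s·A) = kg⁻¹·m⁻²·s⁴·A⁴.
Right side:
  C = s·A.
  J = kg·m²·s⁻².
  So J⁻¹ = kg⁻¹·m⁻²·s².
  S = kg⁻¹·m⁻²·s³·A².
  Hz = s⁻¹.
  So Hz⁻¹ = s.
  W = kg·m²·s⁻³.
  Combining: C·J⁻¹·S·s·Hz⁻¹·A·W = (s·A) · (kg⁻¹·m⁻²·s²) · (kg⁻¹·m⁻²·s³·A²) · s · s · A · (kg·m²·s⁻³) = kg⁻¹·m⁻²·s⁵·A⁴.
Left is kg⁻¹·m⁻²·s⁴·A⁴; right is kg⁻¹·m⁻²·s⁵·A⁴ — different.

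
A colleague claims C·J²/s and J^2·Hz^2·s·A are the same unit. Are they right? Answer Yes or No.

No

Left side:
  C = s·A.
  J = kg·m²·s⁻².
  So J² = kg²·m⁴·s⁻⁴.
  Combining: s⁻¹·C·J² = s⁻¹ · (s·A) · (kg²·m⁴·s⁻⁴) = kg²·m⁴·s⁻⁴·A.
Right side:
  J = kg·m²·s⁻².
  So J² = kg²·m⁴·s⁻⁴.
  Hz = s⁻¹.
  So Hz² = s⁻².
  Combining: J²·Hz²·s·A = (kg²·m⁴·s⁻⁴) · s⁻² · s · A = kg²·m⁴·s⁻⁵·A.
Left is kg²·m⁴·s⁻⁴·A; right is kg²·m⁴·s⁻⁵·A — different.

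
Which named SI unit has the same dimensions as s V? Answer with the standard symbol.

V = W/A (potential = power per current),
    = kg·m²·s⁻³·A⁻¹.
Combining: s·V = s · (kg·m²·s⁻³·A⁻¹) = kg·m²·s⁻²·A⁻¹.
kg·m²·s⁻²·A⁻¹ is the base-SI form of the weber.

Wb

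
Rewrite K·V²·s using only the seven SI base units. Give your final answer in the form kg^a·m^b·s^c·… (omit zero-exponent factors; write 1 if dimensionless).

kg²·m⁴·s⁻⁵·A⁻²·K

V = W/A (potential = power per current),
    = kg·m²·s⁻³·A⁻¹.
So V² = kg²·m⁴·s⁻⁶·A⁻².
Combining: K·V²·s = K · (kg²·m⁴·s⁻⁶·A⁻²) · s = kg²·m⁴·s⁻⁵·A⁻²·K.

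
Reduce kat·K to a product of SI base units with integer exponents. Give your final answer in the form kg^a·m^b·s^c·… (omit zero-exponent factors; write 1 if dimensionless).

kat = mol/s = s⁻¹·mol (catalytic activity).
Combining: kat·K = (s⁻¹·mol) · K = s⁻¹·K·mol.

s⁻¹·K·mol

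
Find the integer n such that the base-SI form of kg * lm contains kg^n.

lm = cd.
Combining: kg·lm = kg · cd = kg·cd.
The exponent of kg is 1.

1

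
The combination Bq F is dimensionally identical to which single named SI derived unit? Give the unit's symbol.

S

Bq = s⁻¹.
F = kg⁻¹·m⁻²·s⁴·A².
Combining: Bq·F = s⁻¹ · (kg⁻¹·m⁻²·s⁴·A²) = kg⁻¹·m⁻²·s³·A².
kg⁻¹·m⁻²·s³·A² is the base-SI form of the siemens.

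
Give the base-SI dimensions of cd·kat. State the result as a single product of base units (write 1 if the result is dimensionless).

s⁻¹·mol·cd

kat = mol/s = s⁻¹·mol (catalytic activity).
Combining: cd·kat = cd · (s⁻¹·mol) = s⁻¹·mol·cd.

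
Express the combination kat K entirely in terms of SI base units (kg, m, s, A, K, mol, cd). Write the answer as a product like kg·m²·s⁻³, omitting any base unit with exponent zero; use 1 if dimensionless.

kat = mol/s = s⁻¹·mol (catalytic activity).
Combining: kat·K = (s⁻¹·mol) · K = s⁻¹·K·mol.

s⁻¹·K·mol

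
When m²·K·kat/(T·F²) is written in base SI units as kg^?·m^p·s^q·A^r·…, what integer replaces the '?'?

1

T = Wb/m² (flux density = flux per area),
    = kg·s⁻²·A⁻¹.
So T⁻¹ = kg⁻¹·s²·A.
F = C/V (capacitance = charge per voltage),
    = A·s/(kg·m²·s⁻³·A⁻¹) (substituting C and V),
    = kg⁻¹·m⁻²·s⁴·A².
So F⁻² = kg²·m⁴·s⁻⁸·A⁻⁴.
kat = mol/s = s⁻¹·mol (catalytic activity).
Combining: m²·K·T⁻¹·F⁻²·kat = m² · K · (kg⁻¹·s²·A) · (kg²·m⁴·s⁻⁸·A⁻⁴) · (s⁻¹·mol) = kg·m⁶·s⁻⁷·A⁻³·K·mol.
The exponent of kg is 1.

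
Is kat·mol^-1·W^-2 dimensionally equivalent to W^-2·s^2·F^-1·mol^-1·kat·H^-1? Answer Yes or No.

Yes

Left side:
  kat = mol/s = s⁻¹·mol (catalytic activity).
  W = J/s (power = energy per time),
      = kg·m²·s⁻³.
  So W⁻² = kg⁻²·m⁻⁴·s⁶.
  Combining: kat·mol⁻¹·W⁻² = (s⁻¹·mol) · mol⁻¹ · (kg⁻²·m⁻⁴·s⁶) = kg⁻²·m⁻⁴·s⁵.
Right side:
  W = kg·m²·s⁻³.
  So W⁻² = kg⁻²·m⁻⁴·s⁶.
  F = kg⁻¹·m⁻²·s⁴·A².
  So F⁻¹ = kg·m²·s⁻⁴·A⁻².
  kat = s⁻¹·mol.
  H = kg·m²·s⁻²·A⁻².
  So H⁻¹ = kg⁻¹·m⁻²·s²·A².
  Combining: W⁻²·s²·F⁻¹·mol⁻¹·kat·H⁻¹ = (kg⁻²·m⁻⁴·s⁶) · s² · (kg·m²·s⁻⁴·A⁻²) · mol⁻¹ · (s⁻¹·mol) · (kg⁻¹·m⁻²·s²·A²) = kg⁻²·m⁻⁴·s⁵.
Both reduce to kg⁻²·m⁻⁴·s⁵.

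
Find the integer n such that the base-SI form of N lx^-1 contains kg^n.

N = kg·m/s² = kg·m·s⁻² (force = mass × acceleration).
lx = lm/m² (illuminance = luminous flux per area),
    = m⁻²·cd.
So lx⁻¹ = m²·cd⁻¹.
Combining: N·lx⁻¹ = (kg·m·s⁻²) · (m²·cd⁻¹) = kg·m³·s⁻²·cd⁻¹.
The exponent of kg is 1.

1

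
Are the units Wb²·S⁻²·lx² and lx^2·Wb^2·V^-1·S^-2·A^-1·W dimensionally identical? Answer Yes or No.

Left side:
  Wb = V·s (flux: a volt is a weber per second),
      = kg·m²·s⁻²·A⁻¹.
  So Wb² = kg²·m⁴·s⁻⁴·A⁻².
  S = 1/Ω (conductance is reciprocal resistance),
      = kg⁻¹·m⁻²·s³·A².
  So S⁻² = kg²·m⁴·s⁻⁶·A⁻⁴.
  lx = lm/m² (illuminance = luminous flux per area),
      = m⁻²·cd.
  So lx² = m⁻⁴·cd².
  Combining: Wb²·S⁻²·lx² = (kg²·m⁴·s⁻⁴·A⁻²) · (kg²·m⁴·s⁻⁶·A⁻⁴) · (m⁻⁴·cd²) = kg⁴·m⁴·s⁻¹⁰·A⁻⁶·cd².
Right side:
  lx = lm/m² (illuminance = luminous flux per area),
      = m⁻²·cd.
  So lx² = m⁻⁴·cd².
  Wb = V·s (flux: a volt is a weber per second),
      = kg·m²·s⁻²·A⁻¹.
  So Wb² = kg²·m⁴·s⁻⁴·A⁻².
  V = W/A (potential = power per current),
      = kg·m²·s⁻³·A⁻¹.
  So V⁻¹ = kg⁻¹·m⁻²·s³·A.
  S = 1/Ω (conductance is reciprocal resistance),
      = kg⁻¹·m⁻²·s³·A².
  So S⁻² = kg²·m⁴·s⁻⁶·A⁻⁴.
  W = J/s (power = energy per time),
      = kg·m²·s⁻³.
  Combining: lx²·Wb²·V⁻¹·S⁻²·A⁻¹·W = (m⁻⁴·cd²) · (kg²·m⁴·s⁻⁴·A⁻²) · (kg⁻¹·m⁻²·s³·A) · (kg²·m⁴·s⁻⁶·A⁻⁴) · A⁻¹ · (kg·m²·s⁻³) = kg⁴·m⁴·s⁻¹⁰·A⁻⁶·cd².
Both reduce to kg⁴·m⁴·s⁻¹⁰·A⁻⁶·cd².

Yes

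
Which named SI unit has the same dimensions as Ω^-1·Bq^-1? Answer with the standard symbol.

F

Ω = V/A (resistance = voltage per current),
    = kg·m²·s⁻³·A⁻².
So Ω⁻¹ = kg⁻¹·m⁻²·s³·A².
Bq = 1/s = s⁻¹ (activity is decays per second).
So Bq⁻¹ = s.
Combining: Ω⁻¹·Bq⁻¹ = (kg⁻¹·m⁻²·s³·A²) · s = kg⁻¹·m⁻²·s⁴·A².
kg⁻¹·m⁻²·s⁴·A² is the base-SI form of the farad.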